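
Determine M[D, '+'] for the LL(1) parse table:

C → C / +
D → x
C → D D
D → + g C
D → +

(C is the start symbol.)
D → + g C, D → +

To find M[D, '+'], we find productions for D where '+' is in the predict set (PREDICT(N → α) = (FIRST(α) \ {ε}) ∪ (FOLLOW(N) if α ⇒* ε)).

D → x: PREDICT = { 'x' }
D → + g C: PREDICT = { '+' }
  '+' is in predict set, so this production goes in M[D, '+']
D → +: PREDICT = { '+' }
  '+' is in predict set, so this production goes in M[D, '+']

M[D, '+'] = D → + g C, D → +  (a multiply-defined cell — the grammar is not LL(1))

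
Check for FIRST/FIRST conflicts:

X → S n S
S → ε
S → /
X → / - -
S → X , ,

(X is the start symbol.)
Yes. X → S n S / X → '/' '-' '-' on { '/' }; S → '/' / S → X ',' ',' on { '/' }

FIRST sets of the non-terminals at (or reachable through a nullable prefix from) the front of some alternative:
  FIRST(S) = { '/', 'n', ε }
  FIRST(X) = { '/', 'n' }

Productions for X:
  X → S n S: FIRST = { '/', 'n' }
  X → / - -: FIRST = { '/' }
Productions for S:
  S → ε: FIRST = { ε }
  S → /: FIRST = { '/' }
  S → X , ,: FIRST = { '/', 'n' }

Conflict for X: X → S n S and X → / - -
  Overlap: { '/' }
Conflict for S: S → / and S → X , ,
  Overlap: { '/' }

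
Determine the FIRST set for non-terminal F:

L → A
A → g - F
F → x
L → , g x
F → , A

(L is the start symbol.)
From F → x:
  - x is a terminal: add 'x' and stop
From F → , A:
  - ',' is a terminal: add ',' and stop

Collecting: FIRST(F) = { ',', 'x' }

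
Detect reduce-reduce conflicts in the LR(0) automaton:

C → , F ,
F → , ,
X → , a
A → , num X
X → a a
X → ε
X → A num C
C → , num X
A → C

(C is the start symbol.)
Yes — I16: [A → , num X .] vs [C → , num X .]

A reduce-reduce conflict occurs when an LR(0) state has two complete items [A → α .] and [B → β .] — both call for a reduction, and with no lookahead the parser cannot choose between them.

Augment with C' → C and build the canonical LR(0) collection (I0 = CLOSURE({[C' → . C]}), then GOTO on every symbol after a dot until no new states appear). It has 19 states:
  I0: { [C → . , F ,], [C → . , num X], [C' → . C] }  — shift
  I1: { [C → , . F ,], [C → , . num X], [F → . , ,] }  — shift
  I2: { [C' → C .] }  — accept
  I3: { [F → , . ,] }  — shift
  I4: { [C → , F . ,] }  — shift
  I5: { [A → . , num X], [A → . C], [C → , num . X], [C → . , F ,], [C → . , num X], [X → . , a], [X → . A num C], [X → . a a], [X → .] }  — shift, reduce
  I6: { [A → , . num X], [C → , . F ,], [C → , . num X], [F → . , ,], [X → , . a] }  — shift
  I7: { [X → A . num C] }  — shift
  I8: { [A → C .] }  — reduce
  I9: { [C → , num X .] }  — reduce
  I10: { [X → a . a] }  — shift
  I11: { [X → a a .] }  — reduce
  I12: { [C → . , F ,], [C → . , num X], [X → A num . C] }  — shift
  I13: { [X → A num C .] }  — reduce
  I14: { [X → , a .] }  — reduce
  I15: { [A → , num . X], [A → . , num X], [A → . C], [C → , num . X], [C → . , F ,], [C → . , num X], [X → . , a], [X → . A num C], [X → . a a], [X → .] }  — shift, reduce
  I16: { [A → , num X .], [C → , num X .] }  — 2 reduces
  I17: { [C → , F , .] }  — reduce
  I18: { [F → , , .] }  — reduce

I16 contains complete items [A → , num X .], [C → , num X .] — reduce-reduce conflict.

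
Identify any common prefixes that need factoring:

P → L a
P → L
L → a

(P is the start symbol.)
Left-factoring is needed when two productions for the same non-terminal
share a common prefix on the right-hand side.

Productions for P:
  P → L a
  P → L

Found common prefix 'L' in productions for P

Answer: Yes, P has productions with common prefix 'L'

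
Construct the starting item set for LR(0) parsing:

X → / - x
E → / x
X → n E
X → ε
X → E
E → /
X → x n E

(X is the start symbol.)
First, augment the grammar with X' → X
I₀ = CLOSURE({ [X' → . X] }):
  [X' → . X] has the dot before X: add [X → . / - x], [X → . n E], [X → .], [X → . E], [X → . x n E]
  [X → . E] has the dot before E: add [E → . / x], [E → . /]
No further items can be added.

I₀ = { [E → . / x], [E → . /], [X → . / - x], [X → . E], [X → . n E], [X → . x n E], [X → .], [X' → . X] }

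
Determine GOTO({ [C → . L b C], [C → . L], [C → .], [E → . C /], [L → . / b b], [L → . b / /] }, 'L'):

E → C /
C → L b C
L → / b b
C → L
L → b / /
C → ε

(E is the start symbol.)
{ [C → L . b C], [C → L .] }

GOTO(I, 'L') = CLOSURE({ [A → αX.β] : [A → α.Xβ] ∈ I, X = 'L' })

Items with dot before 'L', with the dot advanced:
  [C → . L] → [C → L .]
  [C → . L b C] → [C → L . b C]
Closure adds nothing (no advanced item has the dot before a non-terminal).

GOTO = { [C → L . b C], [C → L .] }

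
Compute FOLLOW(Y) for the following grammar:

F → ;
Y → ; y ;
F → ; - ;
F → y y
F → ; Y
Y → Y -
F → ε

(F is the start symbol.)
{ $, '-' }

To compute FOLLOW(Y), find every occurrence of Y on a right-hand side N → α Y β: add FIRST(β) \ {ε}, and if β is empty or nullable also add FOLLOW(N). Iterate to a fixed point.

In F → ; Y: Y is at the end, add FOLLOW(F)
In Y → Y -: Y is followed by '-', add FIRST('-') \ {ε} = { '-' }

The FOLLOW sets referred to above (computed the same way, to a fixed point):
  FOLLOW(F) = { $ }

Taking the union: FOLLOW(Y) = { $, '-' }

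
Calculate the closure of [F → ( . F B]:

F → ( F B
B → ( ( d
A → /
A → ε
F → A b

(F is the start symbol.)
{ [A → . /], [A → .], [F → ( . F B], [F → . ( F B], [F → . A b] }

Start with: [F → ( . F B]
  [F → ( . F B] has the dot before F: add [F → . ( F B], [F → . A b]
  [F → . A b] has the dot before A: add [A → . /], [A → .]
No further items can be added.

CLOSURE = { [A → . /], [A → .], [F → ( . F B], [F → . ( F B], [F → . A b] }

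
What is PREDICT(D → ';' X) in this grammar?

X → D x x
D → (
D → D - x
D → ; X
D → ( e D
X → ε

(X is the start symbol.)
PREDICT(D → ';' X) = (FIRST(RHS) \ {ε}) ∪ (FOLLOW(D) if ε ∈ FIRST(RHS), i.e. RHS ⇒* ε)
FIRST(';' X) = { ';' }
ε ∉ FIRST(';' X), so FOLLOW(D) is not added.
PREDICT(D → ';' X) = { ';' }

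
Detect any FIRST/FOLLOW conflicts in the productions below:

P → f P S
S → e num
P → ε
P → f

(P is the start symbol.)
Nullable non-terminals: P.

P: nullable alternative(s) P → ε; FOLLOW(P) = { $, 'e' }
  P → f P S: FIRST \ {ε} = { 'f' } — disjoint from FOLLOW(P)
  P → ε: FIRST \ {ε} = { } — this is the only nullable alternative, skip
  P → f: FIRST \ {ε} = { 'f' } — disjoint from FOLLOW(P)

S has no nullable alternative, so no FIRST/FOLLOW check is needed there.

No FIRST/FOLLOW conflicts found.

Answer: No FIRST/FOLLOW conflicts.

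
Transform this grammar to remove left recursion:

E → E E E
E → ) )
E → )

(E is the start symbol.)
E is directly left-recursive. The standard transformation for
  A → A α₁ | ... | A α_m | β₁ | ... | β_n
is
  A  → β₁ A' | ... | β_n A'
  A' → α₁ A' | ... | α_m A' | ε

E → ) ) becomes E → ) ) E'
E → ) becomes E → ) E'
E → E E E becomes E' → E E E'
Add E' → ε

Resulting grammar:
E → ) ) E'
E → ) E'
E' → E E E'
E' → ε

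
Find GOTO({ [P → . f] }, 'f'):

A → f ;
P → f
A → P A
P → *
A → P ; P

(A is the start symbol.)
{ [P → f .] }

GOTO(I, 'f') = CLOSURE({ [A → αX.β] : [A → α.Xβ] ∈ I, X = 'f' })

Items with dot before 'f', with the dot advanced:
  [P → . f] → [P → f .]
Closure adds nothing (no advanced item has the dot before a non-terminal).

GOTO = { [P → f .] }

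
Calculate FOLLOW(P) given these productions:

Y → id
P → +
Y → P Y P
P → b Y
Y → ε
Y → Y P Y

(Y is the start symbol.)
{ $, '+', 'b', 'id' }

To compute FOLLOW(P), find every occurrence of P on a right-hand side N → α P β: add FIRST(β) \ {ε}, and if β is empty or nullable also add FOLLOW(N). Iterate to a fixed point.

In Y → P Y P: P is followed by Y P, add FIRST(Y P) \ {ε} = { '+', 'b', 'id' }
In Y → P Y P: P is at the end, add FOLLOW(Y)
In Y → Y P Y: P is followed by Y, add FIRST(Y) \ {ε} = { '+', 'b', 'id' }
  Y is nullable, so also add FOLLOW(Y)

The FOLLOW sets referred to above (computed the same way, to a fixed point):
  FOLLOW(Y) = { $, '+', 'b', 'id' }

Taking the union: FOLLOW(P) = { $, '+', 'b', 'id' }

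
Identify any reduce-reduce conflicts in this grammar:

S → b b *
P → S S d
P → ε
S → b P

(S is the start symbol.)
No reduce-reduce conflicts

Augment with S' → S and build the canonical LR(0) collection (I0 = CLOSURE({[S' → . S]}), then GOTO on every symbol after a dot until no new states appear). It has 9 states:
  I0: { [S → . b P], [S → . b b *], [S' → . S] }  — shift
  I1: { [S' → S .] }  — accept
  I2: { [P → . S S d], [P → .], [S → . b P], [S → . b b *], [S → b . P], [S → b . b *] }  — shift, reduce
  I3: { [S → b P .] }  — reduce
  I4: { [P → S . S d], [S → . b P], [S → . b b *] }  — shift
  I5: { [P → . S S d], [P → .], [S → . b P], [S → . b b *], [S → b . P], [S → b . b *], [S → b b . *] }  — shift, reduce
  I6: { [S → b b * .] }  — reduce
  I7: { [P → S S . d] }  — shift
  I8: { [P → S S d .] }  — reduce

No state contains more than one complete item.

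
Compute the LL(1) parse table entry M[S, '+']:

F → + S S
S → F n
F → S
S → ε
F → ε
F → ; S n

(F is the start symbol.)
S → F n, S → ε

To find M[S, '+'], we find productions for S where '+' is in the predict set (PREDICT(N → α) = (FIRST(α) \ {ε}) ∪ (FOLLOW(N) if α ⇒* ε)).

Relevant sets:
  FIRST(F) = { '+', ';', 'n', ε }
  FOLLOW(S) = { $, '+', ';', 'n' }

S → F n: PREDICT = { '+', ';', 'n' }
  '+' is in predict set, so this production goes in M[S, '+']
S → ε: PREDICT = { $, '+', ';', 'n' }
  '+' is in predict set, so this production goes in M[S, '+']

M[S, '+'] = S → F n, S → ε  (a multiply-defined cell — the grammar is not LL(1))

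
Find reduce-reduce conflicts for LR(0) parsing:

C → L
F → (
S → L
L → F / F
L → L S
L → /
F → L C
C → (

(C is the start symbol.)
Augment with C' → C and build the canonical LR(0) collection (I0 = CLOSURE({[C' → . C]}), then GOTO on every symbol after a dot until no new states appear). It has 13 states:
  I0: { [C → . (], [C → . L], [C' → . C], [F → . (], [F → . L C], [L → . /], [L → . F / F], [L → . L S] }  — shift
  I1: { [C → ( .], [F → ( .] }  — 2 reduces
  I2: { [L → / .] }  — reduce
  I3: { [C' → C .] }  — accept
  I4: { [L → F . / F] }  — shift
  I5: { [C → . (], [C → . L], [C → L .], [F → . (], [F → . L C], [F → L . C], [L → . /], [L → . F / F], [L → . L S], [L → L . S], [S → . L] }  — shift, reduce
  I6: { [F → L C .] }  — reduce
  I7: { [C → . (], [C → . L], [C → L .], [F → . (], [F → . L C], [F → L . C], [L → . /], [L → . F / F], [L → . L S], [L → L . S], [S → . L], [S → L .] }  — shift, 2 reduces
  I8: { [L → L S .] }  — reduce
  I9: { [F → . (], [F → . L C], [L → . /], [L → . F / F], [L → . L S], [L → F / . F] }  — shift
  I10: { [F → ( .] }  — reduce
  I11: { [L → F . / F], [L → F / F .] }  — shift, reduce
  I12: { [C → . (], [C → . L], [F → . (], [F → . L C], [F → L . C], [L → . /], [L → . F / F], [L → . L S], [L → L . S], [S → . L] }  — shift

I1 contains complete items [C → ( .], [F → ( .] — reduce-reduce conflict.
I7 contains complete items [C → L .], [S → L .] — reduce-reduce conflict.

Answer: Yes — I1: [C → ( .] vs [F → ( .]; I7: [C → L .] vs [S → L .]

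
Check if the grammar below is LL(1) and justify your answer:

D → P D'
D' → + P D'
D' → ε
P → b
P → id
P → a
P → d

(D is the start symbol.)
A grammar is LL(1) if for each non-terminal N with multiple productions, the predict sets of those productions are pairwise disjoint, where PREDICT(N → α) = (FIRST(α) \ {ε}) ∪ (FOLLOW(N) if α ⇒* ε).

Relevant sets:
  FOLLOW(D') = { $ }

For D':
  PREDICT(D' → '+' P D') = { '+' }
  PREDICT(D' → ε) = { $ }
For P:
  PREDICT(P → b) = { 'b' }
  PREDICT(P → id) = { 'id' }
  PREDICT(P → a) = { 'a' }
  PREDICT(P → d) = { 'd' }
D has a single production, so nothing to check there.

All predict sets are disjoint. The grammar IS LL(1).

Answer: Yes, the grammar is LL(1).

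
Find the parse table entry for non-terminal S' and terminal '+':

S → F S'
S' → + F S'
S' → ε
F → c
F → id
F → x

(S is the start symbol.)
S' → + F S'

To find M[S', '+'], we find productions for S' where '+' is in the predict set (PREDICT(N → α) = (FIRST(α) \ {ε}) ∪ (FOLLOW(N) if α ⇒* ε)).

Relevant sets:
  FOLLOW(S') = { $ }

S' → + F S': PREDICT = { '+' }
  '+' is in predict set, so this production goes in M[S', '+']
S' → ε: PREDICT = { $ }

M[S', '+'] = S' → + F S'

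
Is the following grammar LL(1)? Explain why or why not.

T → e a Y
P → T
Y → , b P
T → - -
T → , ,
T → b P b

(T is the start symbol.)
Yes, the grammar is LL(1).

A grammar is LL(1) if for each non-terminal N with multiple productions, the predict sets of those productions are pairwise disjoint, where PREDICT(N → α) = (FIRST(α) \ {ε}) ∪ (FOLLOW(N) if α ⇒* ε).

For T:
  PREDICT(T → e a Y) = { 'e' }
  PREDICT(T → '-' '-') = { '-' }
  PREDICT(T → ',' ',') = { ',' }
  PREDICT(T → b P b) = { 'b' }
P, Y have a single production, so nothing to check there.

All predict sets are disjoint. The grammar IS LL(1).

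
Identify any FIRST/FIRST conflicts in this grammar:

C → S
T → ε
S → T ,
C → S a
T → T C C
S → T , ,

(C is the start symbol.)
Yes. C → S / C → S a on { ',' }; S → T ',' / S → T ',' ',' on { ',' }

FIRST sets of the non-terminals at (or reachable through a nullable prefix from) the front of some alternative:
  FIRST(S) = { ',' }
  FIRST(T) = { ',', ε }
  FIRST(C) = { ',' }

Productions for C:
  C → S: FIRST = { ',' }
  C → S a: FIRST = { ',' }
Productions for T:
  T → ε: FIRST = { ε }
  T → T C C: FIRST = { ',' }
Productions for S:
  S → T ,: FIRST = { ',' }
  S → T , ,: FIRST = { ',' }

Conflict for C: C → S and C → S a
  Overlap: { ',' }
Conflict for S: S → T , and S → T , ,
  Overlap: { ',' }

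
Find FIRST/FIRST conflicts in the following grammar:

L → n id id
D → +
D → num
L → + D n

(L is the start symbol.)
Productions for L:
  L → n id id: FIRST = { 'n' }
  L → + D n: FIRST = { '+' }
Productions for D:
  D → +: FIRST = { '+' }
  D → num: FIRST = { 'num' }

All alternatives of each non-terminal have pairwise disjoint FIRST sets.

Answer: No FIRST/FIRST conflicts.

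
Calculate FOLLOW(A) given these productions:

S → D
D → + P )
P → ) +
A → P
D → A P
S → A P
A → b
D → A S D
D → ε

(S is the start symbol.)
{ $, ')', '+', 'b' }

To compute FOLLOW(A), find every occurrence of A on a right-hand side N → α A β: add FIRST(β) \ {ε}, and if β is empty or nullable also add FOLLOW(N). Iterate to a fixed point.

In D → A P: A is followed by P, add FIRST(P) \ {ε} = { ')' }
In S → A P: A is followed by P, add FIRST(P) \ {ε} = { ')' }
In D → A S D: A is followed by S D, add FIRST(S D) \ {ε} = { ')', '+', 'b' }
  S D is nullable, so also add FOLLOW(D)

The FOLLOW sets referred to above (computed the same way, to a fixed point):
  FOLLOW(D) = { $, ')', '+', 'b' }

Taking the union: FOLLOW(A) = { $, ')', '+', 'b' }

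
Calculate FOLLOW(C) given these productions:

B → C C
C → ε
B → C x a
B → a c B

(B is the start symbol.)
To compute FOLLOW(C), find every occurrence of C on a right-hand side N → α C β: add FIRST(β) \ {ε}, and if β is empty or nullable also add FOLLOW(N). Iterate to a fixed point.

In B → C C: C is followed by C, add FIRST(C) \ {ε} = { }
  C is nullable, so also add FOLLOW(B)
In B → C C: C is at the end, add FOLLOW(B)
In B → C x a: C is followed by x a, add FIRST(x a) \ {ε} = { 'x' }

The FOLLOW sets referred to above (computed the same way, to a fixed point):
  FOLLOW(B) = { $ }

Taking the union: FOLLOW(C) = { $, 'x' }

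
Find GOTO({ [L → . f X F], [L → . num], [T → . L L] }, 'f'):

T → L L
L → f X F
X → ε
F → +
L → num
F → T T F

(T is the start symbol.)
{ [L → f . X F], [X → .] }

GOTO(I, 'f') = CLOSURE({ [A → αX.β] : [A → α.Xβ] ∈ I, X = 'f' })

Items with dot before 'f', with the dot advanced:
  [L → . f X F] → [L → f . X F]
Closure of the advanced items:
  [L → f . X F] has the dot before X: add [X → .]

GOTO = { [L → f . X F], [X → .] }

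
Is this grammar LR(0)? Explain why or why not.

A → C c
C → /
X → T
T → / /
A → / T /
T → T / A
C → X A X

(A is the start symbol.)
No. Shift-reduce conflict between [C → / .] and [T → . / /]

A grammar is LR(0) if no state in the canonical LR(0) collection has:
  - both a shift item (dot before a terminal) and a complete item (shift-reduce conflict), or
  - two or more complete items (reduce-reduce conflict; the accept item [A' → A .] counts as a complete item here).

Augment with A' → A and build the canonical LR(0) collection (I0 = CLOSURE({[A' → . A]}), then GOTO on every symbol after a dot until no new states appear). It has 16 states:
  I0: { [A → . / T /], [A → . C c], [A' → . A], [C → . /], [C → . X A X], [T → . / /], [T → . T / A], [X → . T] }  — shift
  I1: { [A → / . T /], [C → / .], [T → . / /], [T → . T / A], [T → / . /] }  — shift, reduce
  I2: { [A' → A .] }  — accept
  I3: { [A → C . c] }  — shift
  I4: { [T → T . / A], [X → T .] }  — shift, reduce
  I5: { [A → . / T /], [A → . C c], [C → . /], [C → . X A X], [C → X . A X], [T → . / /], [T → . T / A], [X → . T] }  — shift
  I6: { [C → X A . X], [T → . / /], [T → . T / A], [X → . T] }  — shift
  I7: { [T → / . /] }  — shift
  I8: { [C → X A X .] }  — reduce
  I9: { [T → / / .] }  — reduce
  I10: { [A → . / T /], [A → . C c], [C → . /], [C → . X A X], [T → . / /], [T → . T / A], [T → T / . A], [X → . T] }  — shift
  I11: { [T → T / A .] }  — reduce
  I12: { [A → C c .] }  — reduce
  I13: { [T → / . /], [T → / / .] }  — shift, reduce
  I14: { [A → / T . /], [T → T . / A] }  — shift
  I15: { [A → . / T /], [A → . C c], [A → / T / .], [C → . /], [C → . X A X], [T → . / /], [T → . T / A], [T → T / . A], [X → . T] }  — shift, reduce

Conflict in state I1:
  Shift-reduce conflict between [C → / .] and [T → . / /]
So the grammar is NOT LR(0).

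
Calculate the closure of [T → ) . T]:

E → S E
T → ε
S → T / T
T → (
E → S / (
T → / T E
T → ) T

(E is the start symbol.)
{ [T → ) . T], [T → . (], [T → . ) T], [T → . / T E], [T → .] }

To compute CLOSURE, for each item [A → α.Bβ] where B is a non-terminal, add [B → .γ] for all productions B → γ; repeat for the newly added items until nothing changes.

Start with: [T → ) . T]
  [T → ) . T] has the dot before T: add [T → .], [T → . (], [T → . / T E], [T → . ) T]
No further items can be added.

CLOSURE = { [T → ) . T], [T → . (], [T → . ) T], [T → . / T E], [T → .] }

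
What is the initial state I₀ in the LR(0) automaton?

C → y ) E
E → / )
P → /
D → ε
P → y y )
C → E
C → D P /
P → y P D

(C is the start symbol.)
{ [C → . D P /], [C → . E], [C → . y ) E], [C' → . C], [D → .], [E → . / )] }

First, augment the grammar with C' → C
I₀ = CLOSURE({ [C' → . C] }):
  [C' → . C] has the dot before C: add [C → . y ) E], [C → . E], [C → . D P /]
  [C → . E] has the dot before E: add [E → . / )]
  [C → . D P /] has the dot before D: add [D → .]
No further items can be added.

I₀ = { [C → . D P /], [C → . E], [C → . y ) E], [C' → . C], [D → .], [E → . / )] }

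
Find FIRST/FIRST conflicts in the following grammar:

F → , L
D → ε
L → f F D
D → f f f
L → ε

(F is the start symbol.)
A FIRST/FIRST conflict occurs when two productions N → α and N → β for the same non-terminal have FIRST(α) ∩ FIRST(β) ≠ ∅ (with ε ∈ FIRST of a nullable right-hand side, so two nullable alternatives also conflict).

Productions for D:
  D → ε: FIRST = { ε }
  D → f f f: FIRST = { 'f' }
Productions for L:
  L → f F D: FIRST = { 'f' }
  L → ε: FIRST = { ε }
F has only one production, so no FIRST/FIRST conflict is possible there.

All alternatives of each non-terminal have pairwise disjoint FIRST sets.

Answer: No FIRST/FIRST conflicts.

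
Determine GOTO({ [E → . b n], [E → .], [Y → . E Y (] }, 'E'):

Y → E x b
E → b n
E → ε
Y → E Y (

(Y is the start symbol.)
{ [E → . b n], [E → .], [Y → . E Y (], [Y → . E x b], [Y → E . Y (] }

GOTO(I, 'E') = CLOSURE({ [A → αX.β] : [A → α.Xβ] ∈ I, X = 'E' })

Items with dot before 'E', with the dot advanced:
  [Y → . E Y (] → [Y → E . Y (]
Closure of the advanced items:
  [Y → E . Y (] has the dot before Y: add [Y → . E x b], [Y → . E Y (]
  [Y → . E x b] has the dot before E: add [E → . b n], [E → .]

GOTO = { [E → . b n], [E → .], [Y → . E Y (], [Y → . E x b], [Y → E . Y (] }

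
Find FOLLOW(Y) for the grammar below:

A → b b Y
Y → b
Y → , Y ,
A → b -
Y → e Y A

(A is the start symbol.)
{ $, ',', 'b' }

To compute FOLLOW(Y), find every occurrence of Y on a right-hand side N → α Y β: add FIRST(β) \ {ε}, and if β is empty or nullable also add FOLLOW(N). Iterate to a fixed point.

In A → b b Y: Y is at the end, add FOLLOW(A)
In Y → , Y ,: Y is followed by ',', add FIRST(',') \ {ε} = { ',' }
In Y → e Y A: Y is followed by A, add FIRST(A) \ {ε} = { 'b' }

The FOLLOW sets referred to above (computed the same way, to a fixed point):
  FOLLOW(A) = { $, ',', 'b' }

Taking the union: FOLLOW(Y) = { $, ',', 'b' }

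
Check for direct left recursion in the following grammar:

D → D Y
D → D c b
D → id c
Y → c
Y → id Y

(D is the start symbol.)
Yes, D is left-recursive

Direct left recursion occurs when N → N α for some non-terminal N (the right-hand side begins with the left-hand side itself).

D → D Y: LEFT RECURSIVE (starts with D)
D → D c b: LEFT RECURSIVE (starts with D)
D → id c: starts with id
Y → c: starts with c
Y → id Y: starts with id

The grammar has direct left recursion on: D.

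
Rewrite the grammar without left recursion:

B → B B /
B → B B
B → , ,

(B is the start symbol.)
B is directly left-recursive. The standard transformation for
  A → A α₁ | ... | A α_m | β₁ | ... | β_n
is
  A  → β₁ A' | ... | β_n A'
  A' → α₁ A' | ... | α_m A' | ε

B → , , becomes B → , , B'
B → B B / becomes B' → B / B'
B → B B becomes B' → B B'
Add B' → ε

Resulting grammar:
B → , , B'
B' → B / B'
B' → B B'
B' → ε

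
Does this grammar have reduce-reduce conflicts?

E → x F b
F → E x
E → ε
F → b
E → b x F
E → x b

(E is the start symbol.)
Yes — I6: [E → x b .] vs [F → b .]

A reduce-reduce conflict occurs when an LR(0) state has two complete items [A → α .] and [B → β .] — both call for a reduction, and with no lookahead the parser cannot choose between them.

Augment with E' → E and build the canonical LR(0) collection (I0 = CLOSURE({[E' → . E]}), then GOTO on every symbol after a dot until no new states appear). It has 12 states:
  I0: { [E → . b x F], [E → . x F b], [E → . x b], [E → .], [E' → . E] }  — shift, reduce
  I1: { [E' → E .] }  — accept
  I2: { [E → b . x F] }  — shift
  I3: { [E → . b x F], [E → . x F b], [E → . x b], [E → .], [E → x . F b], [E → x . b], [F → . E x], [F → . b] }  — shift, reduce
  I4: { [F → E . x] }  — shift
  I5: { [E → x F . b] }  — shift
  I6: { [E → b . x F], [E → x b .], [F → b .] }  — shift, 2 reduces
  I7: { [E → . b x F], [E → . x F b], [E → . x b], [E → .], [E → b x . F], [F → . E x], [F → . b] }  — shift, reduce
  I8: { [E → b x F .] }  — reduce
  I9: { [E → b . x F], [F → b .] }  — shift, reduce
  I10: { [E → x F b .] }  — reduce
  I11: { [F → E x .] }  — reduce

I6 contains complete items [E → x b .], [F → b .] — reduce-reduce conflict.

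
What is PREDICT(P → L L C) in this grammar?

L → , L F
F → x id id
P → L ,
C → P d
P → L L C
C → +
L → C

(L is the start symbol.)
PREDICT(P → L L C) = (FIRST(RHS) \ {ε}) ∪ (FOLLOW(P) if ε ∈ FIRST(RHS), i.e. RHS ⇒* ε)
FIRST(L) = { '+', ',' }
FIRST(L L C) = { '+', ',' }
ε ∉ FIRST(L L C), so FOLLOW(P) is not added.
PREDICT(P → L L C) = { '+', ',' }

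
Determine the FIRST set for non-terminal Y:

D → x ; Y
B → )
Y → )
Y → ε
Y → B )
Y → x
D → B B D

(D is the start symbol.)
{ ')', 'x', ε }

To compute FIRST(Y), examine every production with Y on the left-hand side, reading each right-hand side left to right until a non-nullable symbol is reached.

FIRST sets of the other non-terminals involved (by the same procedure, iterated to a fixed point):
  FIRST(B) = { ')' }

From Y → ):
  - ')' is a terminal: add ')' and stop
From Y → ε:
  - ε-production, so ε ∈ FIRST(Y)
From Y → B ):
  - B is a non-terminal: add FIRST(B) \ {ε} = { ')' }
    B is not nullable, so stop
From Y → x:
  - x is a terminal: add 'x' and stop

Collecting: FIRST(Y) = { ')', 'x', ε }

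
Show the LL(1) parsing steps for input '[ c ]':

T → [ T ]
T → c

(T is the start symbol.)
LL(1) parsing maintains a stack (initially the start symbol over $) and the input. At each step: if the stack top is a terminal, match it against the current input token; if it is a non-terminal N, replace it with the RHS of M[N, lookahead] (the unique production whose predict set contains the lookahead).

Stack is shown with the top on the left.

Stack    Input    Action
------------------------
T $      [ c ] $  output T → [ T ]
[ T ] $  [ c ] $  match '['
T ] $    c ] $    output T → c
c ] $    c ] $    match 'c'
] $      ] $      match ']'
$        $        accept

The string is accepted.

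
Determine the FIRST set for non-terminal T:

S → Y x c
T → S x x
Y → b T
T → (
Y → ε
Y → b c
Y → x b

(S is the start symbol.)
To compute FIRST(T), examine every production with T on the left-hand side, reading each right-hand side left to right until a non-nullable symbol is reached.

FIRST sets of the other non-terminals involved (by the same procedure, iterated to a fixed point):
  FIRST(S) = { 'b', 'x' }

From T → S x x:
  - S is a non-terminal: add FIRST(S) \ {ε} = { 'b', 'x' }
    S is not nullable, so stop
From T → (:
  - '(' is a terminal: add '(' and stop

Collecting: FIRST(T) = { '(', 'b', 'x' }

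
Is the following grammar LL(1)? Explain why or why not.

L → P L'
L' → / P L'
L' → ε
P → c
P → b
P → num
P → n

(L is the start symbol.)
Relevant sets:
  FOLLOW(L') = { $ }

For L':
  PREDICT(L' → '/' P L') = { '/' }
  PREDICT(L' → ε) = { $ }
For P:
  PREDICT(P → c) = { 'c' }
  PREDICT(P → b) = { 'b' }
  PREDICT(P → num) = { 'num' }
  PREDICT(P → n) = { 'n' }
L has a single production, so nothing to check there.

All predict sets are disjoint. The grammar IS LL(1).

Answer: Yes, the grammar is LL(1).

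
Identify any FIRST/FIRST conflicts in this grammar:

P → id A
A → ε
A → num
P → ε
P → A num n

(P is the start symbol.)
No FIRST/FIRST conflicts.

A FIRST/FIRST conflict occurs when two productions N → α and N → β for the same non-terminal have FIRST(α) ∩ FIRST(β) ≠ ∅ (with ε ∈ FIRST of a nullable right-hand side, so two nullable alternatives also conflict).

FIRST sets of the non-terminals at (or reachable through a nullable prefix from) the front of some alternative:
  FIRST(A) = { 'num', ε }

Productions for P:
  P → id A: FIRST = { 'id' }
  P → ε: FIRST = { ε }
  P → A num n: FIRST = { 'num' }
Productions for A:
  A → ε: FIRST = { ε }
  A → num: FIRST = { 'num' }

All alternatives of each non-terminal have pairwise disjoint FIRST sets.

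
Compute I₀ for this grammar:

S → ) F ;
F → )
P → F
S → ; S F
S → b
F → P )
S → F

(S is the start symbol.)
{ [F → . )], [F → . P )], [P → . F], [S → . ) F ;], [S → . ; S F], [S → . F], [S → . b], [S' → . S] }

First, augment the grammar with S' → S
I₀ = CLOSURE({ [S' → . S] }):
  [S' → . S] has the dot before S: add [S → . ) F ;], [S → . ; S F], [S → . b], [S → . F]
  [S → . F] has the dot before F: add [F → . )], [F → . P )]
  [F → . P )] has the dot before P: add [P → . F]
No further items can be added.

I₀ = { [F → . )], [F → . P )], [P → . F], [S → . ) F ;], [S → . ; S F], [S → . F], [S → . b], [S' → . S] }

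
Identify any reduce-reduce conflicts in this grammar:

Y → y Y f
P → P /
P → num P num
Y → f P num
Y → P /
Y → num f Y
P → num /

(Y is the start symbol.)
Yes — I17: [P → P / .] vs [Y → P / .]

A reduce-reduce conflict occurs when an LR(0) state has two complete items [A → α .] and [B → β .] — both call for a reduction, and with no lookahead the parser cannot choose between them.

Augment with Y' → Y and build the canonical LR(0) collection (I0 = CLOSURE({[Y' → . Y]}), then GOTO on every symbol after a dot until no new states appear). It has 18 states:
  I0: { [P → . P /], [P → . num /], [P → . num P num], [Y → . P /], [Y → . f P num], [Y → . num f Y], [Y → . y Y f], [Y' → . Y] }  — shift
  I1: { [P → P . /], [Y → P . /] }  — shift
  I2: { [Y' → Y .] }  — accept
  I3: { [P → . P /], [P → . num /], [P → . num P num], [Y → f . P num] }  — shift
  I4: { [P → . P /], [P → . num /], [P → . num P num], [P → num . /], [P → num . P num], [Y → num . f Y] }  — shift
  I5: { [P → . P /], [P → . num /], [P → . num P num], [Y → . P /], [Y → . f P num], [Y → . num f Y], [Y → . y Y f], [Y → y . Y f] }  — shift
  I6: { [Y → y Y . f] }  — shift
  I7: { [Y → y Y f .] }  — reduce
  I8: { [P → num / .] }  — reduce
  I9: { [P → P . /], [P → num P . num] }  — shift
  I10: { [P → . P /], [P → . num /], [P → . num P num], [Y → . P /], [Y → . f P num], [Y → . num f Y], [Y → . y Y f], [Y → num f . Y] }  — shift
  I11: { [P → . P /], [P → . num /], [P → . num P num], [P → num . /], [P → num . P num] }  — shift
  I12: { [Y → num f Y .] }  — reduce
  I13: { [P → P / .] }  — reduce
  I14: { [P → num P num .] }  — reduce
  I15: { [P → P . /], [Y → f P . num] }  — shift
  I16: { [Y → f P num .] }  — reduce
  I17: { [P → P / .], [Y → P / .] }  — 2 reduces

I17 contains complete items [P → P / .], [Y → P / .] — reduce-reduce conflict.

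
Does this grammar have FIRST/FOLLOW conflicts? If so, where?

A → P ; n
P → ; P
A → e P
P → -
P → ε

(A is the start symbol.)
Nullable non-terminals: P.

P: nullable alternative(s) P → ε; FOLLOW(P) = { $, ';' }
  P → ; P: FIRST \ {ε} = { ';' } — overlaps FOLLOW(P) on { ';' }: CONFLICT
  P → -: FIRST \ {ε} = { '-' } — disjoint from FOLLOW(P)
  P → ε: FIRST \ {ε} = { } — this is the only nullable alternative, skip

A has no nullable alternative, so no FIRST/FOLLOW check is needed there.

So the grammar has 1 FIRST/FOLLOW conflict (marked CONFLICT above).

Answer: Yes. P → ';' P with FOLLOW(P) on { ';' }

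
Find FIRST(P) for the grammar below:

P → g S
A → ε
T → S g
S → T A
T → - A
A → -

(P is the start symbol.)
To compute FIRST(P), examine every production with P on the left-hand side, reading each right-hand side left to right until a non-nullable symbol is reached.

From P → g S:
  - g is a terminal: add 'g' and stop

Collecting: FIRST(P) = { 'g' }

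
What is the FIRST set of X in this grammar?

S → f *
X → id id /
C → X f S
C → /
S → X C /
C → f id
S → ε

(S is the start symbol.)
{ 'id' }

From X → id id /:
  - id is a terminal: add 'id' and stop

Collecting: FIRST(X) = { 'id' }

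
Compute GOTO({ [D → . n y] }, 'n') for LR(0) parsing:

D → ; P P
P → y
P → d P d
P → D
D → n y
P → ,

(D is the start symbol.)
GOTO(I, 'n') = CLOSURE({ [A → αX.β] : [A → α.Xβ] ∈ I, X = 'n' })

Items with dot before 'n', with the dot advanced:
  [D → . n y] → [D → n . y]
Closure adds nothing (no advanced item has the dot before a non-terminal).

GOTO = { [D → n . y] }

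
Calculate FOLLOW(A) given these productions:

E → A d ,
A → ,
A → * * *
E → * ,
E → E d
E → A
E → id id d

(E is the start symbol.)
To compute FOLLOW(A), find every occurrence of A on a right-hand side N → α A β: add FIRST(β) \ {ε}, and if β is empty or nullable also add FOLLOW(N). Iterate to a fixed point.

In E → A d ,: A is followed by d ',', add FIRST(d ',') \ {ε} = { 'd' }
In E → A: A is at the end, add FOLLOW(E)

The FOLLOW sets referred to above (computed the same way, to a fixed point):
  FOLLOW(E) = { $, 'd' }

Taking the union: FOLLOW(A) = { $, 'd' }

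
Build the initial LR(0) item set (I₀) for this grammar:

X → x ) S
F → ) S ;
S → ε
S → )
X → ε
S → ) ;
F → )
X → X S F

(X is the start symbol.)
First, augment the grammar with X' → X
I₀ = CLOSURE({ [X' → . X] }):
  [X' → . X] has the dot before X: add [X → . x ) S], [X → .], [X → . X S F]
No further items can be added.

I₀ = { [X → . X S F], [X → . x ) S], [X → .], [X' → . X] }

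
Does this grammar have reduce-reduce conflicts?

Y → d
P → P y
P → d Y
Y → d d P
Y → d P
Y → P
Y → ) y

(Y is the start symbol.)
Yes — I5: [Y → P .] vs [Y → d P .]; I8: [Y → P .] vs [Y → d P .]

A reduce-reduce conflict occurs when an LR(0) state has two complete items [A → α .] and [B → β .] — both call for a reduction, and with no lookahead the parser cannot choose between them.

Augment with Y' → Y and build the canonical LR(0) collection (I0 = CLOSURE({[Y' → . Y]}), then GOTO on every symbol after a dot until no new states appear). It has 11 states:
  I0: { [P → . P y], [P → . d Y], [Y → . ) y], [Y → . P], [Y → . d P], [Y → . d d P], [Y → . d], [Y' → . Y] }  — shift
  I1: { [Y → ) . y] }  — shift
  I2: { [P → P . y], [Y → P .] }  — shift, reduce
  I3: { [Y' → Y .] }  — accept
  I4: { [P → . P y], [P → . d Y], [P → d . Y], [Y → . ) y], [Y → . P], [Y → . d P], [Y → . d d P], [Y → . d], [Y → d . P], [Y → d . d P], [Y → d .] }  — shift, reduce
  I5: { [P → P . y], [Y → P .], [Y → d P .] }  — shift, 2 reduces
  I6: { [P → d Y .] }  — reduce
  I7: { [P → . P y], [P → . d Y], [P → d . Y], [Y → . ) y], [Y → . P], [Y → . d P], [Y → . d d P], [Y → . d], [Y → d . P], [Y → d . d P], [Y → d .], [Y → d d . P] }  — shift, reduce
  I8: { [P → P . y], [Y → P .], [Y → d P .], [Y → d d P .] }  — shift, 3 reduces
  I9: { [P → P y .] }  — reduce
  I10: { [Y → ) y .] }  — reduce

I5 contains complete items [Y → P .], [Y → d P .] — reduce-reduce conflict.
I8 contains complete items [Y → P .], [Y → d P .], [Y → d d P .] — reduce-reduce conflict.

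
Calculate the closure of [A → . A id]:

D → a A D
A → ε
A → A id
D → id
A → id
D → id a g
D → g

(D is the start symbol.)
{ [A → . A id], [A → . id], [A → .] }

To compute CLOSURE, for each item [A → α.Bβ] where B is a non-terminal, add [B → .γ] for all productions B → γ; repeat for the newly added items until nothing changes.

Start with: [A → . A id]
  [A → . A id] has the dot before A: add [A → .], [A → . id]
No further items can be added.

CLOSURE = { [A → . A id], [A → . id], [A → .] }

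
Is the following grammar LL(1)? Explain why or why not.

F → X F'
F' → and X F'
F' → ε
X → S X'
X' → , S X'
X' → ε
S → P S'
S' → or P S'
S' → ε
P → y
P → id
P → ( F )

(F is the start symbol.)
A grammar is LL(1) if for each non-terminal N with multiple productions, the predict sets of those productions are pairwise disjoint, where PREDICT(N → α) = (FIRST(α) \ {ε}) ∪ (FOLLOW(N) if α ⇒* ε).

Relevant sets:
  FOLLOW(F') = { $, ')' }
  FOLLOW(X') = { $, ')', 'and' }
  FOLLOW(S') = { $, ')', ',', 'and' }

For F':
  PREDICT(F' → and X F') = { 'and' }
  PREDICT(F' → ε) = { $, ')' }
For X':
  PREDICT(X' → ',' S X') = { ',' }
  PREDICT(X' → ε) = { $, ')', 'and' }
For S':
  PREDICT(S' → or P S') = { 'or' }
  PREDICT(S' → ε) = { $, ')', ',', 'and' }
For P:
  PREDICT(P → y) = { 'y' }
  PREDICT(P → id) = { 'id' }
  PREDICT(P → '(' F ')') = { '(' }
F, X, S have a single production, so nothing to check there.

All predict sets are disjoint. The grammar IS LL(1).

Answer: Yes, the grammar is LL(1).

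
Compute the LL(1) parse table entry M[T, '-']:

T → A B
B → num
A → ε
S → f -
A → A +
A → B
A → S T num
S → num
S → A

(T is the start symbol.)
Empty (error entry)

To find M[T, '-'], we find productions for T where '-' is in the predict set (PREDICT(N → α) = (FIRST(α) \ {ε}) ∪ (FOLLOW(N) if α ⇒* ε)).

Relevant sets:
  FIRST(A) = { '+', 'f', 'num', ε }
  FIRST(B) = { 'num' }

T → A B: PREDICT = { '+', 'f', 'num' }

M[T, '-'] is empty (no production applies)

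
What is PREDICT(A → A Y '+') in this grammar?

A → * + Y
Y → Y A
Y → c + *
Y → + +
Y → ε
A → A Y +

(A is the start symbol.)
{ '*' }

PREDICT(A → A Y '+') = (FIRST(RHS) \ {ε}) ∪ (FOLLOW(A) if ε ∈ FIRST(RHS), i.e. RHS ⇒* ε)
FIRST(A) = { '*' }
FIRST(A Y '+') = { '*' }
ε ∉ FIRST(A Y '+'), so FOLLOW(A) is not added.
PREDICT(A → A Y '+') = { '*' }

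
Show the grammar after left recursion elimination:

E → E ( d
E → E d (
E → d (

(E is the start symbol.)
E → d ( E'
E' → ( d E'
E' → d ( E'
E' → ε

E is directly left-recursive. The standard transformation for
  A → A α₁ | ... | A α_m | β₁ | ... | β_n
is
  A  → β₁ A' | ... | β_n A'
  A' → α₁ A' | ... | α_m A' | ε

E → d ( becomes E → d ( E'
E → E ( d becomes E' → ( d E'
E → E d ( becomes E' → d ( E'
Add E' → ε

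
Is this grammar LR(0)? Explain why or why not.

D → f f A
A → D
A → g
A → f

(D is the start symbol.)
Augment with D' → D and build the canonical LR(0) collection (I0 = CLOSURE({[D' → . D]}), then GOTO on every symbol after a dot until no new states appear). It has 8 states:
  I0: { [D → . f f A], [D' → . D] }  — shift
  I1: { [D' → D .] }  — accept
  I2: { [D → f . f A] }  — shift
  I3: { [A → . D], [A → . f], [A → . g], [D → . f f A], [D → f f . A] }  — shift
  I4: { [D → f f A .] }  — reduce
  I5: { [A → D .] }  — reduce
  I6: { [A → f .], [D → f . f A] }  — shift, reduce
  I7: { [A → g .] }  — reduce

Conflict in state I6:
  Shift-reduce conflict between [A → f .] and [D → f . f A]
So the grammar is NOT LR(0).

Answer: No. Shift-reduce conflict between [A → f .] and [D → f . f A]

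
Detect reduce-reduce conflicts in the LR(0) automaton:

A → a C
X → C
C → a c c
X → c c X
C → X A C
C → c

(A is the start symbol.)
A reduce-reduce conflict occurs when an LR(0) state has two complete items [A → α .] and [B → β .] — both call for a reduction, and with no lookahead the parser cannot choose between them.

Augment with A' → A and build the canonical LR(0) collection (I0 = CLOSURE({[A' → . A]}), then GOTO on every symbol after a dot until no new states appear). It has 14 states:
  I0: { [A → . a C], [A' → . A] }  — shift
  I1: { [A' → A .] }  — accept
  I2: { [A → a . C], [C → . X A C], [C → . a c c], [C → . c], [X → . C], [X → . c c X] }  — shift
  I3: { [A → a C .], [X → C .] }  — 2 reduces
  I4: { [A → . a C], [C → X . A C] }  — shift
  I5: { [C → a . c c] }  — shift
  I6: { [C → c .], [X → c . c X] }  — shift, reduce
  I7: { [C → . X A C], [C → . a c c], [C → . c], [X → . C], [X → . c c X], [X → c c . X] }  — shift
  I8: { [X → C .] }  — reduce
  I9: { [A → . a C], [C → X . A C], [X → c c X .] }  — shift, reduce
  I10: { [C → . X A C], [C → . a c c], [C → . c], [C → X A . C], [X → . C], [X → . c c X] }  — shift
  I11: { [C → X A C .], [X → C .] }  — 2 reduces
  I12: { [C → a c . c] }  — shift
  I13: { [C → a c c .] }  — reduce

I3 contains complete items [A → a C .], [X → C .] — reduce-reduce conflict.
I11 contains complete items [C → X A C .], [X → C .] — reduce-reduce conflict.

Answer: Yes — I3: [A → a C .] vs [X → C .]; I11: [C → X A C .] vs [X → C .]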